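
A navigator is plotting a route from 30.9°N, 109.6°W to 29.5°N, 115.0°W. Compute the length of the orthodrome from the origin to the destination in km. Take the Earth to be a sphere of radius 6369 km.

542 km

cos σ = sin φ₁ sin φ₂ + cos φ₁ cos φ₂ cos Δλ
      = sin(30.90°)sin(29.50°) + cos(30.90°)cos(29.50°)cos(-5.40°) = 0.9964
σ = 4.872° → d = Rσ = 6369·0.08503 = 542 km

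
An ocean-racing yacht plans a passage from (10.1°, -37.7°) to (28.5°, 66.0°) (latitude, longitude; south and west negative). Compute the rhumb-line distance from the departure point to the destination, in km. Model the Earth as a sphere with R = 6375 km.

Rhumb course C = atan2(Δλ, Δψ) with Δψ = ln[tan(π/4+φ₂/2)/tan(π/4+φ₁/2)] = +0.3421, Δλ = +1.8099 → C = 79.30°
d = R·|Δφ| / |cos C| = 6375·0.32114 / 0.18573 = 11023 km

11023 km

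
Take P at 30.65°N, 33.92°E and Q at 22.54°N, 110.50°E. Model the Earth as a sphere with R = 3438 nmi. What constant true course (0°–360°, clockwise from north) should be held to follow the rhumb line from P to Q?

96.8°

Δψ = ln[tan(π/4+φ₂/2)/tan(π/4+φ₁/2)] = -0.1585
Δλ = +1.3366 rad (taken the short way round)
course = atan2(Δλ, Δψ) = 96.76°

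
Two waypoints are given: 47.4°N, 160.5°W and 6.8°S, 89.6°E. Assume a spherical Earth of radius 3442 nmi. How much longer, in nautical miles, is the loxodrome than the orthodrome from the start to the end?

Great circle: cos σ = sin φ₁ sin φ₂ + cos φ₁ cos φ₂ cos Δλ,  σ = 1.8922 rad → d_gc = 6513.1 nmi
Rhumb line: Δψ = -1.0609, q = Δφ/Δψ = 0.8917, d_rh = R√(Δφ²+q²Δλ²) = 6727.5 nmi
Excess = 6727.5 − 6513.1 = 214.4 ≈ 214 nmi

214 nmi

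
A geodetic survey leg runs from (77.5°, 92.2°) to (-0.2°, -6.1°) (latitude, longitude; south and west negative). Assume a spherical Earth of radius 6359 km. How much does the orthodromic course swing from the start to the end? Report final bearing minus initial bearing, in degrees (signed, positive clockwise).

At departure: θ₁ = atan2(sin Δλ cos φ₂, cos φ₁ sin φ₂ − sin φ₁ cos φ₂ cos Δλ) = 278.06°
At arrival: θ₂ = atan2(sin Δλ cos φ₁, −cos φ₂ sin φ₁ + sin φ₂ cos φ₁ cos Δλ) = 192.37°
Δθ = θ₂ − θ₁ = -85.7°

-85.7°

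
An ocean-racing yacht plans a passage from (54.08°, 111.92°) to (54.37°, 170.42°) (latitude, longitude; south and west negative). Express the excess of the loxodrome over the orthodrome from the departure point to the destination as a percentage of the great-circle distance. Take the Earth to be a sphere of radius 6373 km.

3.0%

Great circle: σ = 0.5794 rad → d_gc = Rσ = 3692.4 km
Rhumb: Δφ = +0.0051, Δλ = +1.0210, Δψ = +0.0087, q = Δφ/Δψ = 0.5846 → d_rh = R√(Δφ²+q²Δλ²) = 3804.1 km
Excess = (3804.1 − 3692.4) / 3692.4 = 111.7 / 3692.4 = 3.03% ≈ 3.0%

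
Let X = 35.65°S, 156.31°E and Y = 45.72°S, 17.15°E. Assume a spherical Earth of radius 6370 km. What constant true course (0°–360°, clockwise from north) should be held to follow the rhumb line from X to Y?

264.5°

Δψ = ln[tan(π/4+φ₂/2)/tan(π/4+φ₁/2)] = -0.2325
Δλ = -2.4288 rad (taken the short way round)
course = atan2(Δλ, Δψ) = 264.53°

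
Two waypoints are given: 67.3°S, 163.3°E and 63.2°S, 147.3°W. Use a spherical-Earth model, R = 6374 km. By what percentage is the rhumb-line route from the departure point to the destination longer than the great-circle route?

Great circle: σ = 0.3578 rad → d_gc = Rσ = 2280.5 km
Rhumb: Δφ = +0.0716, Δλ = +0.8622, Δψ = +0.1713, q = Δφ/Δψ = 0.4177 → d_rh = R√(Δφ²+q²Δλ²) = 2340.5 km
Excess = (2340.5 − 2280.5) / 2280.5 = 60.0 / 2280.5 = 2.63% ≈ 2.6%

2.6%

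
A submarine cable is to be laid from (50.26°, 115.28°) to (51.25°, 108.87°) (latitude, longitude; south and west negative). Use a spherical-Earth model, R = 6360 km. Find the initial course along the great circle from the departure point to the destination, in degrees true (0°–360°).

θ = atan2( sin Δλ·cos φ₂ ,  cos φ₁ sin φ₂ − sin φ₁ cos φ₂ cos Δλ )
  = atan2(-0.0699, +0.0203) = 286.19°

286.2°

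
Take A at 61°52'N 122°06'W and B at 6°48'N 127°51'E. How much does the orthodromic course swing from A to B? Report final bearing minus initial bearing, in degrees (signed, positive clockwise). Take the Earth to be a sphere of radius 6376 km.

-84.6°

At departure: θ₁ = atan2(sin Δλ cos φ₂, cos φ₁ sin φ₂ − sin φ₁ cos φ₂ cos Δλ) = 290.89°
At arrival: θ₂ = atan2(sin Δλ cos φ₁, −cos φ₂ sin φ₁ + sin φ₂ cos φ₁ cos Δλ) = 206.34°
Δθ = θ₂ − θ₁ = -84.6°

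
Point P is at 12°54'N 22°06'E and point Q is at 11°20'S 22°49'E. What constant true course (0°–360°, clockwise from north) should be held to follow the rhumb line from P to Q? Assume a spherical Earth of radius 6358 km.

178.3°

Δψ = ln[tan(π/4+φ₂/2)/tan(π/4+φ₁/2)] = -0.4262
Δλ = +0.0125 rad (taken the short way round)
course = atan2(Δλ, Δψ) = 178.32°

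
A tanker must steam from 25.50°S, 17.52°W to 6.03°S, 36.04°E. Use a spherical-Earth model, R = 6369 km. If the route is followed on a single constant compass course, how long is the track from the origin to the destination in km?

Δψ = ln[tan(π/4+φ₂/2)/tan(π/4+φ₁/2)] = +0.3551;  Δφ = +0.3398 rad,  Δλ = +0.9348 rad
q = Δφ/Δψ = 0.9570
d = R·√(Δφ² + q²Δλ²) = 6369·0.95696 = 6095 km

6095 km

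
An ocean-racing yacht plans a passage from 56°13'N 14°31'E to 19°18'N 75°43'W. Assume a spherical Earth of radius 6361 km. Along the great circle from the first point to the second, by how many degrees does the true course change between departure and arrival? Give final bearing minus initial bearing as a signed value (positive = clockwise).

-65.9°

At departure: θ₁ = atan2(sin Δλ cos φ₂, cos φ₁ sin φ₂ − sin φ₁ cos φ₂ cos Δλ) = 281.21°
At arrival: θ₂ = atan2(sin Δλ cos φ₁, −cos φ₂ sin φ₁ + sin φ₂ cos φ₁ cos Δλ) = 215.31°
Δθ = θ₂ − θ₁ = -65.9°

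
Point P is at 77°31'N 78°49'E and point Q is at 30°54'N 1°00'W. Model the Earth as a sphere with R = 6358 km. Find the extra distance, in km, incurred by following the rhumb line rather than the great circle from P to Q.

Great circle: cos σ = sin φ₁ sin φ₂ + cos φ₁ cos φ₂ cos Δλ,  σ = 1.0072 rad → d_gc = 6404.1 km
Rhumb line: Δψ = -1.6455, q = Δφ/Δψ = 0.4945, d_rh = R√(Δφ²+q²Δλ²) = 6777.8 km
Excess = 6777.8 − 6404.1 = 373.7 ≈ 374 km

374 km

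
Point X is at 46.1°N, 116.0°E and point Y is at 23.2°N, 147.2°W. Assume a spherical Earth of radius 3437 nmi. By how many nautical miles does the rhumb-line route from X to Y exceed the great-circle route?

233 nmi

Great circle: cos σ = sin φ₁ sin φ₂ + cos φ₁ cos φ₂ cos Δλ,  σ = 1.3609 rad → d_gc = 4677.3 nmi
Rhumb line: Δψ = -0.4923, q = Δφ/Δψ = 0.8118, d_rh = R√(Δφ²+q²Δλ²) = 4910.0 nmi
Excess = 4910.0 − 4677.3 = 232.7 ≈ 233 nmi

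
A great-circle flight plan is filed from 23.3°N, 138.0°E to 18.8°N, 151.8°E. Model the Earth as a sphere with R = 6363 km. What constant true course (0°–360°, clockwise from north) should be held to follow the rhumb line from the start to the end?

Meridional parts: M(φ₁)=+0.4184, M(φ₂)=+0.3342 → ΔM = -0.0842;  Δλ = +0.2409 rad
tan C = Δλ / ΔM = -2.8611 → C = 109.27°

109.3°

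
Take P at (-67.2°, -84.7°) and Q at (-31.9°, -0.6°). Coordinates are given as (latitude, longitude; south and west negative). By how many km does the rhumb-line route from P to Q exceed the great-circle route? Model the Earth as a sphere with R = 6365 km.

392 km

Great circle: cos σ = sin φ₁ sin φ₂ + cos φ₁ cos φ₂ cos Δλ,  σ = 1.0228 rad → d_gc = 6510.2 km
Rhumb line: Δψ = +1.0133, q = Δφ/Δψ = 0.6080, d_rh = R√(Δφ²+q²Δλ²) = 6902.5 km
Excess = 6902.5 − 6510.2 = 392.3 ≈ 392 km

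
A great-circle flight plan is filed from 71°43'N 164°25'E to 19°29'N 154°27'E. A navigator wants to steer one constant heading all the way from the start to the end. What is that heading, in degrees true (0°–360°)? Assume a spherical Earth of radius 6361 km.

186.7°

Meridional parts: M(φ₁)=+1.8268, M(φ₂)=+0.3468 → ΔM = -1.4801;  Δλ = -0.1740 rad
tan C = Δλ / ΔM = +0.1175 → C = 186.70°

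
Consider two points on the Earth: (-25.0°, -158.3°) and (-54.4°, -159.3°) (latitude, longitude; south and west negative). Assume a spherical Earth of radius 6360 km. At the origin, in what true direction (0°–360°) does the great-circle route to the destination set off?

N = sin Δλ·cos φ₂ = -0.0102;  D = cos φ₁ sin φ₂ − sin φ₁ cos φ₂ cos Δλ = -0.4909
initial course = atan2(N, D) = 181.19°

181.2°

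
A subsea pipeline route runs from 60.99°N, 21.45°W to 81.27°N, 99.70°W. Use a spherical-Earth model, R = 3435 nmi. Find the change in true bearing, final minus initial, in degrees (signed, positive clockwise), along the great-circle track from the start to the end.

-76.0°

At departure: θ₁ = atan2(sin Δλ cos φ₂, cos φ₁ sin φ₂ − sin φ₁ cos φ₂ cos Δλ) = 341.81°
At arrival: θ₂ = atan2(sin Δλ cos φ₁, −cos φ₂ sin φ₁ + sin φ₂ cos φ₁ cos Δλ) = 265.77°
Δθ = θ₂ − θ₁ = -76.0°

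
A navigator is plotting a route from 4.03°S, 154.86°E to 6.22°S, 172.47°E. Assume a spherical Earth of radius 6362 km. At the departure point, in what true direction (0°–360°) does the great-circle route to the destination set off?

97.9°

N = sin Δλ·cos φ₂ = +0.3008;  D = cos φ₁ sin φ₂ − sin φ₁ cos φ₂ cos Δλ = -0.0415
initial course = atan2(N, D) = 97.85°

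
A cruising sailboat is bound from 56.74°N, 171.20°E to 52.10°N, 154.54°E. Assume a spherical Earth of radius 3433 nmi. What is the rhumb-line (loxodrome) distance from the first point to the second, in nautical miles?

Δψ = ln[tan(π/4+φ₂/2)/tan(π/4+φ₁/2)] = -0.1394;  Δφ = -0.0810 rad,  Δλ = -0.2908 rad
q = Δφ/Δψ = 0.5811
d = R·√(Δφ² + q²Δλ²) = 3433·0.18736 = 643 nmi

643 nmi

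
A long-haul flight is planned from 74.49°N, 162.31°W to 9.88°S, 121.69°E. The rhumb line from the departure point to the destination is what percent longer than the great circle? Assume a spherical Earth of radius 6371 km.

3.2%

Great circle: σ = 1.6726 rad → d_gc = Rσ = 10656.0 km
Rhumb: Δφ = -1.4725, Δλ = -1.3265, Δψ = -2.1671, q = Δφ/Δψ = 0.6795 → d_rh = R√(Δφ²+q²Δλ²) = 10999.5 km
Excess = (10999.5 − 10656.0) / 10656.0 = 343.5 / 10656.0 = 3.22% ≈ 3.2%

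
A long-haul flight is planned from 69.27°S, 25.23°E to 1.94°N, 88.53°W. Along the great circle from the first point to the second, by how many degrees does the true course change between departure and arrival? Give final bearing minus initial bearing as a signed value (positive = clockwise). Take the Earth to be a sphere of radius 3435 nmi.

At departure: θ₁ = atan2(sin Δλ cos φ₂, cos φ₁ sin φ₂ − sin φ₁ cos φ₂ cos Δλ) = 248.27°
At arrival: θ₂ = atan2(sin Δλ cos φ₁, −cos φ₂ sin φ₁ + sin φ₂ cos φ₁ cos Δλ) = 340.79°
Δθ = θ₂ − θ₁ = +92.5°

+92.5°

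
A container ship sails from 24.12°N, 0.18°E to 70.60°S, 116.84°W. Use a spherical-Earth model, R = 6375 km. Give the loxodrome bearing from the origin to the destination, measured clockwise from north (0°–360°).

Δψ = ln[tan(π/4+φ₂/2)/tan(π/4+φ₁/2)] = -2.2005
Δλ = -2.0424 rad (taken the short way round)
course = atan2(Δλ, Δψ) = 222.87°

222.9°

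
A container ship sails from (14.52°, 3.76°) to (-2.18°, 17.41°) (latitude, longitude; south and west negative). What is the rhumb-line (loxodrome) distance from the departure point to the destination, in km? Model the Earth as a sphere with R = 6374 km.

2390 km

Δψ = ln[tan(π/4+φ₂/2)/tan(π/4+φ₁/2)] = -0.2942;  Δφ = -0.2915 rad,  Δλ = +0.2382 rad
q = Δφ/Δψ = 0.9906
d = R·√(Δφ² + q²Δλ²) = 6374·0.37503 = 2390 km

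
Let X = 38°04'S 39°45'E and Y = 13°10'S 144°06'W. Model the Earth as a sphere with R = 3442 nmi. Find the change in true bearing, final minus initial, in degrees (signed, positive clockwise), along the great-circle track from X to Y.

Initial bearing θ₁ = atan2(sin Δλ cos φ₂, cos φ₁ sin φ₂ − sin φ₁ cos φ₂ cos Δλ) = 175.20°
Final bearing θ₂ = (initial bearing from the destination back to the start) + 180° = 3.88°
Δθ = θ₂ − θ₁ = -171.3°

-171.3°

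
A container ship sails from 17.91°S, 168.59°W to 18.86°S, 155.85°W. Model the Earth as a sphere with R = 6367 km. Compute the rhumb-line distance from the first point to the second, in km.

Δψ = ln[tan(π/4+φ₂/2)/tan(π/4+φ₁/2)] = -0.0175;  Δφ = -0.0166 rad,  Δλ = +0.2224 rad
q = Δφ/Δψ = 0.9489
d = R·√(Δφ² + q²Δλ²) = 6367·0.21165 = 1348 km

1348 km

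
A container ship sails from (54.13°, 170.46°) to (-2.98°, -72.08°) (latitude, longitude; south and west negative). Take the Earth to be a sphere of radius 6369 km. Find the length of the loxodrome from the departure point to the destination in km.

Rhumb course C = atan2(Δλ, Δψ) with Δψ = ln[tan(π/4+φ₂/2)/tan(π/4+φ₁/2)] = -1.1801, Δλ = +2.0501 → C = 119.93°
d = R·|Δφ| / |cos C| = 6369·0.99676 / 0.49888 = 12725 km

12725 km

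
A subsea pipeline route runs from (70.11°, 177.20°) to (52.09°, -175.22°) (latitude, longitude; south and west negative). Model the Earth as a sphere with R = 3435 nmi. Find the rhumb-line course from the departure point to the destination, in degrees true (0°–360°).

Meridional parts: M(φ₁)=+1.7410, M(φ₂)=+1.0687 → ΔM = -0.6723;  Δλ = +0.1323 rad
tan C = Δλ / ΔM = -0.1968 → C = 168.87°

168.9°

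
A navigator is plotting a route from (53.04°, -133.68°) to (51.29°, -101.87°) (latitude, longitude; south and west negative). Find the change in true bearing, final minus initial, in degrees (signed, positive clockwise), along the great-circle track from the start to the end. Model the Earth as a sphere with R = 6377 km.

+25.4°

Initial bearing θ₁ = atan2(sin Δλ cos φ₂, cos φ₁ sin φ₂ − sin φ₁ cos φ₂ cos Δλ) = 82.31°
Final bearing θ₂ = (initial bearing from the destination back to the start) + 180° = 107.68°
Δθ = θ₂ − θ₁ = +25.4°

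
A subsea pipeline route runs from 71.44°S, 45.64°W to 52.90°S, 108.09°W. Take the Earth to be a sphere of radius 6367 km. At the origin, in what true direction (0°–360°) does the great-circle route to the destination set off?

θ = atan2( sin Δλ·cos φ₂ ,  cos φ₁ sin φ₂ − sin φ₁ cos φ₂ cos Δλ )
  = atan2(-0.5348, +0.0106) = 271.14°

271.1°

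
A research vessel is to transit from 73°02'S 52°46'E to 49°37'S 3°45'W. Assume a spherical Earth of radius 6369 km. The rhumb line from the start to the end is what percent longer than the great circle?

3.2%

Great circle: σ = 0.5865 rad → d_gc = Rσ = 3735.5 km
Rhumb: Δφ = +0.4087, Δλ = -0.9864, Δψ = +0.9025, q = Δφ/Δψ = 0.4529 → d_rh = R√(Δφ²+q²Δλ²) = 3856.2 km
Excess = (3856.2 − 3735.5) / 3735.5 = 120.7 / 3735.5 = 3.23% ≈ 3.2%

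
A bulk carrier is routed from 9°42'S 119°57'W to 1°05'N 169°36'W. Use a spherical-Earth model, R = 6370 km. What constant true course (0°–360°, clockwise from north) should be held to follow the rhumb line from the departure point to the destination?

Meridional parts: M(φ₁)=-0.1701, M(φ₂)=+0.0189 → ΔM = +0.1890;  Δλ = -0.8666 rad
tan C = Δλ / ΔM = -4.5845 → C = 282.31°

282.3°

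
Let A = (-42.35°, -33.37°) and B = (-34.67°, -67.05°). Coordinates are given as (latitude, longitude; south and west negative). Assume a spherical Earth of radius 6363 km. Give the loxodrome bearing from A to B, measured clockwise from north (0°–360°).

286.3°

Δψ = ln[tan(π/4+φ₂/2)/tan(π/4+φ₁/2)] = +0.1716
Δλ = -0.5878 rad (taken the short way round)
course = atan2(Δλ, Δψ) = 286.27°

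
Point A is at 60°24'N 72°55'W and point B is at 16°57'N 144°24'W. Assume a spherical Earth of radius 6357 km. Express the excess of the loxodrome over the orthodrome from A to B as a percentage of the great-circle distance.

3.0%

Great circle: σ = 1.1554 rad → d_gc = Rσ = 7345.0 km
Rhumb: Δφ = -0.7583, Δλ = -1.2476, Δψ = -1.0308, q = Δφ/Δψ = 0.7357 → d_rh = R√(Δφ²+q²Δλ²) = 7568.9 km
Excess = (7568.9 − 7345.0) / 7345.0 = 223.9 / 7345.0 = 3.048% ≈ 3.0%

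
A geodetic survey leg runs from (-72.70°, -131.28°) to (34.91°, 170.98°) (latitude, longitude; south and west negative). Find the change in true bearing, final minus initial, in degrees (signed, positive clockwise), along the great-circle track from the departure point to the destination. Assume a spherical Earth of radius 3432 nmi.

+33.6°

At departure: θ₁ = atan2(sin Δλ cos φ₂, cos φ₁ sin φ₂ − sin φ₁ cos φ₂ cos Δλ) = 310.30°
At arrival: θ₂ = atan2(sin Δλ cos φ₁, −cos φ₂ sin φ₁ + sin φ₂ cos φ₁ cos Δλ) = 343.94°
Δθ = θ₂ − θ₁ = +33.6°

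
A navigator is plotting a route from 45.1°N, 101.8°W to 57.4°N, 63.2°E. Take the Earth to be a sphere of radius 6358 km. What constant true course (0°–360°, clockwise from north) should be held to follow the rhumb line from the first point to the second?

83.2°

Meridional parts: M(φ₁)=+0.8838, M(φ₂)=+1.2296 → ΔM = +0.3457;  Δλ = +2.8798 rad
tan C = Δλ / ΔM = +8.3299 → C = 83.15°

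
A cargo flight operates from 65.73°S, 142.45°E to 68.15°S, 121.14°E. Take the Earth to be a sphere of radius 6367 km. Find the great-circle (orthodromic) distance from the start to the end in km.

cos σ = sin φ₁ sin φ₂ + cos φ₁ cos φ₂ cos Δλ
      = sin(-65.73°)sin(-68.15°) + cos(-65.73°)cos(-68.15°)cos(-21.31°) = 0.9886
σ = 8.641° → d = Rσ = 6367·0.15082 = 960 km

960 km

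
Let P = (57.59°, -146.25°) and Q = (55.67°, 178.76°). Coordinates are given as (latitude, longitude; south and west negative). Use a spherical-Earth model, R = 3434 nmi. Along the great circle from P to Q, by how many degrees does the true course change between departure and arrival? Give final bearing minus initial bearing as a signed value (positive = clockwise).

Initial bearing θ₁ = atan2(sin Δλ cos φ₂, cos φ₁ sin φ₂ − sin φ₁ cos φ₂ cos Δλ) = 279.23°
Final bearing θ₂ = (initial bearing from the destination back to the start) + 180° = 249.73°
Δθ = θ₂ − θ₁ = -29.5°

-29.5°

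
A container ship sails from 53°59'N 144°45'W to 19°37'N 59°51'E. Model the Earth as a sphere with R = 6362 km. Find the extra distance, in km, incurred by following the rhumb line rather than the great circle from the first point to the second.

2416 km

Great circle: cos σ = sin φ₁ sin φ₂ + cos φ₁ cos φ₂ cos Δλ,  σ = 1.8050 rad → d_gc = 11483.41 km
Rhumb line: Δψ = -0.7744, q = Δφ/Δψ = 0.7745, d_rh = R√(Δφ²+q²Δλ²) = 13898.93 km
Excess = 13898.93 − 11483.41 = 2415.52 ≈ 2416 km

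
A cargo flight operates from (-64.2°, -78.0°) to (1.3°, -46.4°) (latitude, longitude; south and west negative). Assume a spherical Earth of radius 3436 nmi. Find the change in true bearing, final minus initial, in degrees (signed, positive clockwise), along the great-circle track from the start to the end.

-19.9°

At departure: θ₁ = atan2(sin Δλ cos φ₂, cos φ₁ sin φ₂ − sin φ₁ cos φ₂ cos Δλ) = 34.00°
At arrival: θ₂ = atan2(sin Δλ cos φ₁, −cos φ₂ sin φ₁ + sin φ₂ cos φ₁ cos Δλ) = 14.09°
Δθ = θ₂ − θ₁ = -19.9°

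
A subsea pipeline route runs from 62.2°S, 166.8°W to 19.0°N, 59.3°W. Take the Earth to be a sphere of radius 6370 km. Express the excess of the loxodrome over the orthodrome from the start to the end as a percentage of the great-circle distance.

4.1%

Great circle: σ = 2.0049 rad → d_gc = Rσ = 12771.2 km
Rhumb: Δφ = +1.4172, Δλ = +1.8762, Δψ = +1.7343, q = Δφ/Δψ = 0.8172 → d_rh = R√(Δφ²+q²Δλ²) = 13299.6 km
Excess = (13299.6 − 12771.2) / 12771.2 = 528.4 / 12771.2 = 4.14% ≈ 4.1%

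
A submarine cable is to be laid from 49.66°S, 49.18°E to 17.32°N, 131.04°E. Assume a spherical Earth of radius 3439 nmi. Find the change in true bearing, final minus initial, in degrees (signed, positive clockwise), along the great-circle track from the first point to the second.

-32.3°

At departure: θ₁ = atan2(sin Δλ cos φ₂, cos φ₁ sin φ₂ − sin φ₁ cos φ₂ cos Δλ) = 72.62°
At arrival: θ₂ = atan2(sin Δλ cos φ₁, −cos φ₂ sin φ₁ + sin φ₂ cos φ₁ cos Δλ) = 40.32°
Δθ = θ₂ − θ₁ = -32.3°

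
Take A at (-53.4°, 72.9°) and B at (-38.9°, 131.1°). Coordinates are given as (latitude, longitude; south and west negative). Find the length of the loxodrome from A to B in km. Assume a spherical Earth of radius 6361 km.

Δψ = ln[tan(π/4+φ₂/2)/tan(π/4+φ₁/2)] = +0.3684;  Δφ = +0.2531 rad,  Δλ = +1.0158 rad
q = Δφ/Δψ = 0.6869
d = R·√(Δφ² + q²Δλ²) = 6361·0.74219 = 4721 km

4721 km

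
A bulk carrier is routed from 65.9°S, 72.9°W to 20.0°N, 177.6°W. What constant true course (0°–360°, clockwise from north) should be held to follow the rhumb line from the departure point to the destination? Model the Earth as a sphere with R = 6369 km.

316.1°

Δψ = ln[tan(π/4+φ₂/2)/tan(π/4+φ₁/2)] = +1.9006
Δλ = -1.8274 rad (taken the short way round)
course = atan2(Δλ, Δψ) = 316.13°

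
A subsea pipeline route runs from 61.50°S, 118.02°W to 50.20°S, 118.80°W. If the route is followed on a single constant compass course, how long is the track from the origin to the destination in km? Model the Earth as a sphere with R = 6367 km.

Δψ = ln[tan(π/4+φ₂/2)/tan(π/4+φ₁/2)] = +0.3544;  Δφ = +0.1972 rad,  Δλ = -0.0136 rad
q = Δφ/Δψ = 0.5565
d = R·√(Δφ² + q²Δλ²) = 6367·0.19737 = 1257 km

1257 km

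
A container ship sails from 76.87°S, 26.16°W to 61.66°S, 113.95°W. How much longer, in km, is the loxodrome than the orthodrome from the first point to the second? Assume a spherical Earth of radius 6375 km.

311 km

Great circle: cos σ = sin φ₁ sin φ₂ + cos φ₁ cos φ₂ cos Δλ,  σ = 0.5330 rad → d_gc = 3397.8 km
Rhumb line: Δψ = +0.7857, q = Δφ/Δψ = 0.3379, d_rh = R√(Δφ²+q²Δλ²) = 3709.0 km
Excess = 3709.0 − 3397.8 = 311.2 ≈ 311 km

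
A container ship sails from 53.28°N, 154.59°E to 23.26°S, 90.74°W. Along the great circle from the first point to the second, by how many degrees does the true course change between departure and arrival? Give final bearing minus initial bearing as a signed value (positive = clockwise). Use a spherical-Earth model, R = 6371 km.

+54.5°

Initial bearing θ₁ = atan2(sin Δλ cos φ₂, cos φ₁ sin φ₂ − sin φ₁ cos φ₂ cos Δλ) = 85.12°
Final bearing θ₂ = (initial bearing from the destination back to the start) + 180° = 139.58°
Δθ = θ₂ − θ₁ = +54.5°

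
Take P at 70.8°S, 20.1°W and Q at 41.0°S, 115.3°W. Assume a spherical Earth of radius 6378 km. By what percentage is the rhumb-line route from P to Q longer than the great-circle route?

Great circle: σ = 0.9310 rad → d_gc = Rσ = 5937.6 km
Rhumb: Δφ = +0.5201, Δλ = -1.6616, Δψ = +0.9912, q = Δφ/Δψ = 0.5247 → d_rh = R√(Δφ²+q²Δλ²) = 6475.1 km
Excess = (6475.1 − 5937.6) / 5937.6 = 537.5 / 5937.6 = 9.052% ≈ 9.1%

9.1%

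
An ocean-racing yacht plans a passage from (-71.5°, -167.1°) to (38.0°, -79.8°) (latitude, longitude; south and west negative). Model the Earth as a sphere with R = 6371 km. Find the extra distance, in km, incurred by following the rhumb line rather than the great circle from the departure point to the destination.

322 km

Great circle: cos σ = sin φ₁ sin φ₂ + cos φ₁ cos φ₂ cos Δλ,  σ = 2.1798 rad → d_gc = 13887.6 km
Rhumb line: Δψ = +2.5329, q = Δφ/Δψ = 0.7545, d_rh = R√(Δφ²+q²Δλ²) = 14209.2 km
Excess = 14209.2 − 13887.6 = 321.6 ≈ 322 km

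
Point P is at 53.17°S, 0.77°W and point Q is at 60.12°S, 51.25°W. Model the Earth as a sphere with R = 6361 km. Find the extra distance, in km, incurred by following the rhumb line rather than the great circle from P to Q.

Great circle: cos σ = sin φ₁ sin φ₂ + cos φ₁ cos φ₂ cos Δλ,  σ = 0.4863 rad → d_gc = 3093.6 km
Rhumb line: Δψ = -0.2214, q = Δφ/Δψ = 0.5479, d_rh = R√(Δφ²+q²Δλ²) = 3166.2 km
Excess = 3166.2 − 3093.6 = 72.6 ≈ 73 km

73 km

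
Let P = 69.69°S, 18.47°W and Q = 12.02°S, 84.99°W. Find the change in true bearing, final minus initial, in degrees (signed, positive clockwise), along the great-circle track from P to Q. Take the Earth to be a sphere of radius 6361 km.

At departure: θ₁ = atan2(sin Δλ cos φ₂, cos φ₁ sin φ₂ − sin φ₁ cos φ₂ cos Δλ) = 288.10°
At arrival: θ₂ = atan2(sin Δλ cos φ₁, −cos φ₂ sin φ₁ + sin φ₂ cos φ₁ cos Δλ) = 340.29°
Δθ = θ₂ − θ₁ = +52.2°

+52.2°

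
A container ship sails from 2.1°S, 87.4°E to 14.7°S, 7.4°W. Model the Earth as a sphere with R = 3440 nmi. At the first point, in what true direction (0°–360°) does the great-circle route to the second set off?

255.1°

N = sin Δλ·cos φ₂ = -0.9639;  D = cos φ₁ sin φ₂ − sin φ₁ cos φ₂ cos Δλ = -0.2566
initial course = atan2(N, D) = 255.10°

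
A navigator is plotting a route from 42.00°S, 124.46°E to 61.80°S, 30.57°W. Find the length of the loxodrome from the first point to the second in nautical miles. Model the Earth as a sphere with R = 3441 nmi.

Δψ = ln[tan(π/4+φ₂/2)/tan(π/4+φ₁/2)] = -0.5724;  Δφ = -0.3456 rad,  Δλ = -2.7058 rad
q = Δφ/Δψ = 0.6037
d = R·√(Δφ² + q²Δλ²) = 3441·1.66969 = 5745 nmi

5745 nmi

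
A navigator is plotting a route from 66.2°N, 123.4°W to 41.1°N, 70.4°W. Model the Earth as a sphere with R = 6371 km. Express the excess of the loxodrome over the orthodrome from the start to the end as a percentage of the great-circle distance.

2.4%

Great circle: σ = 0.6689 rad → d_gc = Rσ = 4261.8 km
Rhumb: Δφ = -0.4381, Δλ = +0.9250, Δψ = -0.7690, q = Δφ/Δψ = 0.5697 → d_rh = R√(Δφ²+q²Δλ²) = 4365.9 km
Excess = (4365.9 − 4261.8) / 4261.8 = 104.1 / 4261.8 = 2.44% ≈ 2.4%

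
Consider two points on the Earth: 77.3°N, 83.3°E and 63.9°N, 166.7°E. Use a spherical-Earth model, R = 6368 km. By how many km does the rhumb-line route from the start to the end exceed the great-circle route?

Great circle: cos σ = sin φ₁ sin φ₂ + cos φ₁ cos φ₂ cos Δλ,  σ = 0.4796 rad → d_gc = 3054.18 km
Rhumb line: Δψ = -0.7337, q = Δφ/Δψ = 0.3187, d_rh = R√(Δφ²+q²Δλ²) = 3308.69 km
Excess = 3308.69 − 3054.18 = 254.51 ≈ 255 km

255 km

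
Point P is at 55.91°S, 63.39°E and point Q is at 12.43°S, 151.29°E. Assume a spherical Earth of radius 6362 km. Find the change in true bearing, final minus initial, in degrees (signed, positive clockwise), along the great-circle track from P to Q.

At departure: θ₁ = atan2(sin Δλ cos φ₂, cos φ₁ sin φ₂ − sin φ₁ cos φ₂ cos Δλ) = 95.33°
At arrival: θ₂ = atan2(sin Δλ cos φ₁, −cos φ₂ sin φ₁ + sin φ₂ cos φ₁ cos Δλ) = 34.85°
Δθ = θ₂ − θ₁ = -60.5°

-60.5°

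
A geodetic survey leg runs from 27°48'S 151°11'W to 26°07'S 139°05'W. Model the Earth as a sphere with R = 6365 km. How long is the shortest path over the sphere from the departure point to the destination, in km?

1212 km

Haversine: a = sin²(Δφ/2)+cos φ₁ cos φ₂ sin²(Δλ/2) = 0.00904;  σ = 2·atan2(√a,√(1−a))
σ = 10.911° → d = Rσ = 6365·0.19043 = 1212 km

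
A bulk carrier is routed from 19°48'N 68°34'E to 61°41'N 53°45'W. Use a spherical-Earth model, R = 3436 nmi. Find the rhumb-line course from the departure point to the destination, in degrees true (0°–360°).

Δψ = ln[tan(π/4+φ₂/2)/tan(π/4+φ₁/2)] = +1.0246
Δλ = -2.1348 rad (taken the short way round)
course = atan2(Δλ, Δψ) = 295.64°

295.6°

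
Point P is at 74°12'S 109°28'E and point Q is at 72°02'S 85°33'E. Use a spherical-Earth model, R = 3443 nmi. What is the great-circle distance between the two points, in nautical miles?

434 nmi

Haversine: a = sin²(Δφ/2)+cos φ₁ cos φ₂ sin²(Δλ/2) = 0.00396;  σ = 2·atan2(√a,√(1−a))
σ = 7.219° → d = Rσ = 3443·0.12599 = 434 nmi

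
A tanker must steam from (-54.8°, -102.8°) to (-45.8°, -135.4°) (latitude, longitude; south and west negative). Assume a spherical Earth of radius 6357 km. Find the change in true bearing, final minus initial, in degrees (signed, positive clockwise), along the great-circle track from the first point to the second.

At departure: θ₁ = atan2(sin Δλ cos φ₂, cos φ₁ sin φ₂ − sin φ₁ cos φ₂ cos Δλ) = 280.07°
At arrival: θ₂ = atan2(sin Δλ cos φ₁, −cos φ₂ sin φ₁ + sin φ₂ cos φ₁ cos Δλ) = 305.50°
Δθ = θ₂ − θ₁ = +25.4°

+25.4°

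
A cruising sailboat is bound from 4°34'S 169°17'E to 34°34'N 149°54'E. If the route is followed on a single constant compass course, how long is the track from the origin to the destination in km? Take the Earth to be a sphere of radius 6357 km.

4793 km

Δψ = ln[tan(π/4+φ₂/2)/tan(π/4+φ₁/2)] = +0.7234;  Δφ = +0.6830 rad,  Δλ = -0.3383 rad
q = Δφ/Δψ = 0.9441
d = R·√(Δφ² + q²Δλ²) = 6357·0.75400 = 4793 km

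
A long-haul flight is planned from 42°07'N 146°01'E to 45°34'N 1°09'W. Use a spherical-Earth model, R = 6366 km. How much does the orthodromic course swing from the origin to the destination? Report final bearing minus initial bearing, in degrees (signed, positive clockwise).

-133.9°

Initial bearing θ₁ = atan2(sin Δλ cos φ₂, cos φ₁ sin φ₂ − sin φ₁ cos φ₂ cos Δλ) = 337.67°
Final bearing θ₂ = (initial bearing from the destination back to the start) + 180° = 203.74°
Δθ = θ₂ − θ₁ = -133.9°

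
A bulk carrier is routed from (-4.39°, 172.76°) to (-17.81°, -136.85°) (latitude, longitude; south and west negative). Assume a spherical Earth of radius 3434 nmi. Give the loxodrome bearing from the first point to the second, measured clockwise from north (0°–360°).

105.2°

Meridional parts: M(φ₁)=-0.0767, M(φ₂)=-0.3160 → ΔM = -0.2393;  Δλ = +0.8795 rad
tan C = Δλ / ΔM = -3.6755 → C = 105.22°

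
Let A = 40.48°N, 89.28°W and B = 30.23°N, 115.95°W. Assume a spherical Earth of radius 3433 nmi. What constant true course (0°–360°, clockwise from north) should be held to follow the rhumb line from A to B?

Meridional parts: M(φ₁)=+0.7739, M(φ₂)=+0.5539 → ΔM = -0.2199;  Δλ = -0.4655 rad
tan C = Δλ / ΔM = +2.1164 → C = 244.71°

244.7°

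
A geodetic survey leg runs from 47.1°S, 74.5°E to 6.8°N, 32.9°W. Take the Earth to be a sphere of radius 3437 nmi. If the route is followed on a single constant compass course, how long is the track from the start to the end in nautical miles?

6601 nmi

Δψ = ln[tan(π/4+φ₂/2)/tan(π/4+φ₁/2)] = +1.0532;  Δφ = +0.9407 rad,  Δλ = -1.8745 rad
q = Δφ/Δψ = 0.8933
d = R·√(Δφ² + q²Δλ²) = 3437·1.92056 = 6601 nmi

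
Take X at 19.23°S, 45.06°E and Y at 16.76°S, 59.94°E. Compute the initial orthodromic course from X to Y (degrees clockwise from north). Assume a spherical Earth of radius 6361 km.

82.5°

θ = atan2( sin Δλ·cos φ₂ ,  cos φ₁ sin φ₂ − sin φ₁ cos φ₂ cos Δλ )
  = atan2(+0.2459, +0.0325) = 82.47°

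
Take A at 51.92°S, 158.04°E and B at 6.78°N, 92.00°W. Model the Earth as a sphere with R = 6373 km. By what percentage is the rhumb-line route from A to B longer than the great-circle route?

4.0%

Great circle: σ = 1.8776 rad → d_gc = Rσ = 11965.8 km
Rhumb: Δφ = +1.0245, Δλ = +1.9192, Δψ = +1.1825, q = Δφ/Δψ = 0.8664 → d_rh = R√(Δφ²+q²Δλ²) = 12446.6 km
Excess = (12446.6 − 11965.8) / 11965.8 = 480.8 / 11965.8 = 4.02% ≈ 4.0%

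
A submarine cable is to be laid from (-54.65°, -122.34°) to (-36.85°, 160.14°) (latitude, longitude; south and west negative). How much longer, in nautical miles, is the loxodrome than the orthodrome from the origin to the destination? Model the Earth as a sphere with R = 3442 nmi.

144 nmi

Great circle: cos σ = sin φ₁ sin φ₂ + cos φ₁ cos φ₂ cos Δλ,  σ = 0.9407 rad → d_gc = 3238.0 nmi
Rhumb line: Δψ = +0.4509, q = Δφ/Δψ = 0.6890, d_rh = R√(Δφ²+q²Δλ²) = 3382.0 nmi
Excess = 3382.0 − 3238.0 = 144.0 ≈ 144 nmi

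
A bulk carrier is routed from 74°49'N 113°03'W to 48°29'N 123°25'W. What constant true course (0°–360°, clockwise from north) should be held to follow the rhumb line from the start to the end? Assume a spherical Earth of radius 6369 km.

189.8°

Meridional parts: M(φ₁)=+2.0153, M(φ₂)=+0.9701 → ΔM = -1.0452;  Δλ = -0.1809 rad
tan C = Δλ / ΔM = +0.1731 → C = 189.82°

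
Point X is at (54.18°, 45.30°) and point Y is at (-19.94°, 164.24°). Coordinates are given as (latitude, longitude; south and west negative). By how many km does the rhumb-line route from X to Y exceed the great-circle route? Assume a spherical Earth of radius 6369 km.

504 km

Great circle: cos σ = sin φ₁ sin φ₂ + cos φ₁ cos φ₂ cos Δλ,  σ = 2.1445 rad → d_gc = 13658.3 km
Rhumb line: Δψ = -1.4848, q = Δφ/Δψ = 0.8713, d_rh = R√(Δφ²+q²Δλ²) = 14162.5 km
Excess = 14162.5 − 13658.3 = 504.2 ≈ 504 km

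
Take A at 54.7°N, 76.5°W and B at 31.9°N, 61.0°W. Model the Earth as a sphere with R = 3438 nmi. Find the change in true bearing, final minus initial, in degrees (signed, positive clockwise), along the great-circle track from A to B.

+10.9°

Initial bearing θ₁ = atan2(sin Δλ cos φ₂, cos φ₁ sin φ₂ − sin φ₁ cos φ₂ cos Δλ) = 147.95°
Final bearing θ₂ = (initial bearing from the destination back to the start) + 180° = 158.82°
Δθ = θ₂ − θ₁ = +10.9°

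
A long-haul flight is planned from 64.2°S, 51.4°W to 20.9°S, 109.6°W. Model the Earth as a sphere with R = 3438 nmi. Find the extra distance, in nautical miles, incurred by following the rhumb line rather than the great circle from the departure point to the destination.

78 nmi

Great circle: cos σ = sin φ₁ sin φ₂ + cos φ₁ cos φ₂ cos Δλ,  σ = 1.0058 rad → d_gc = 3457.8 nmi
Rhumb line: Δψ = +1.1008, q = Δφ/Δψ = 0.6866, d_rh = R√(Δφ²+q²Δλ²) = 3535.4 nmi
Excess = 3535.4 − 3457.8 = 77.6 ≈ 78 nmi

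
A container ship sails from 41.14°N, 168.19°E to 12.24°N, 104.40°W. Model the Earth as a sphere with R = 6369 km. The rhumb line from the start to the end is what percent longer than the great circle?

Great circle: σ = 1.3972 rad → d_gc = Rσ = 8898.7 km
Rhumb: Δφ = -0.5044, Δλ = +1.5256, Δψ = -0.5738, q = Δφ/Δψ = 0.8790 → d_rh = R√(Δφ²+q²Δλ²) = 9125.0 km
Excess = (9125.0 − 8898.7) / 8898.7 = 226.3 / 8898.7 = 2.54% ≈ 2.5%

2.5%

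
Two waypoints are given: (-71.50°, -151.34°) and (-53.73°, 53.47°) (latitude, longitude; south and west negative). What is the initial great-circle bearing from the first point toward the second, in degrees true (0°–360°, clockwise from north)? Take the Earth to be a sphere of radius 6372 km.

θ = atan2( sin Δλ·cos φ₂ ,  cos φ₁ sin φ₂ − sin φ₁ cos φ₂ cos Δλ )
  = atan2(-0.2482, -0.7651) = 197.98°

198.0°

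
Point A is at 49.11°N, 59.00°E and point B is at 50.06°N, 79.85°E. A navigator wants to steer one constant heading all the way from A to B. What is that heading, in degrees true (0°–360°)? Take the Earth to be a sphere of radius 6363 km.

Δψ = ln[tan(π/4+φ₂/2)/tan(π/4+φ₁/2)] = +0.0256
Δλ = +0.3639 rad (taken the short way round)
course = atan2(Δλ, Δψ) = 85.98°

86.0°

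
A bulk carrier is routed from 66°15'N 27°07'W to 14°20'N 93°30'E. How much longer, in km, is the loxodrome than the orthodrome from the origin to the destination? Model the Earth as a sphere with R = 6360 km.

1116 km

Great circle: cos σ = sin φ₁ sin φ₂ + cos φ₁ cos φ₂ cos Δλ,  σ = 1.5429 rad → d_gc = 9813.0 km
Rhumb line: Δψ = -1.3065, q = Δφ/Δψ = 0.6935, d_rh = R√(Δφ²+q²Δλ²) = 10928.6 km
Excess = 10928.6 − 9813.0 = 1115.6 ≈ 1116 km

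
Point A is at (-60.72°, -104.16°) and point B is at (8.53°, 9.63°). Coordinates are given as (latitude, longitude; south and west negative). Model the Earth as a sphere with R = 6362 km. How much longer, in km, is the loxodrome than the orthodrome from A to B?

Great circle: cos σ = sin φ₁ sin φ₂ + cos φ₁ cos φ₂ cos Δλ,  σ = 1.9013 rad → d_gc = 12095.8 km
Rhumb line: Δψ = +1.4918, q = Δφ/Δψ = 0.8102, d_rh = R√(Δφ²+q²Δλ²) = 12803.0 km
Excess = 12803.0 − 12095.8 = 707.2 ≈ 707 km

707 km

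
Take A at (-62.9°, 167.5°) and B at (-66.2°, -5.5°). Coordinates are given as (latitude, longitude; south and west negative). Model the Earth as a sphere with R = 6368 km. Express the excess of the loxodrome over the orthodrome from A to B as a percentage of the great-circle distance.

Great circle: σ = 0.8866 rad → d_gc = Rσ = 5645.9 km
Rhumb: Δφ = -0.0576, Δλ = -3.0194, Δψ = -0.1342, q = Δφ/Δψ = 0.4291 → d_rh = R√(Δφ²+q²Δλ²) = 8259.5 km
Excess = (8259.5 − 5645.9) / 5645.9 = 2613.6 / 5645.9 = 46.29% ≈ 46.3%

46.3%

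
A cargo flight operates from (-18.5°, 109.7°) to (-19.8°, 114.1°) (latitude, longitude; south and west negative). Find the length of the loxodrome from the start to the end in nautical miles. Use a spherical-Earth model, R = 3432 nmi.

Δψ = ln[tan(π/4+φ₂/2)/tan(π/4+φ₁/2)] = -0.0240;  Δφ = -0.0227 rad,  Δλ = +0.0768 rad
q = Δφ/Δψ = 0.9446
d = R·√(Δφ² + q²Δλ²) = 3432·0.07601 = 261 nmi

261 nmi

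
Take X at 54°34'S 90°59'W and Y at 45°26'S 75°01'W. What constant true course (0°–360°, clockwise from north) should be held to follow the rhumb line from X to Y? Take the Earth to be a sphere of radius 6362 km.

Meridional parts: M(φ₁)=-1.1411, M(φ₂)=-0.8921 → ΔM = +0.2490;  Δλ = +0.2787 rad
tan C = Δλ / ΔM = +1.1191 → C = 48.22°

48.2°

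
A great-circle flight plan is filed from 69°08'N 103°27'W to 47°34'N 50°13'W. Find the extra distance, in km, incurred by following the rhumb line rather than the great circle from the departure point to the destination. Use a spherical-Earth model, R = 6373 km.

Great circle: cos σ = sin φ₁ sin φ₂ + cos φ₁ cos φ₂ cos Δλ,  σ = 0.5854 rad → d_gc = 3730.5 km
Rhumb line: Δψ = -0.7459, q = Δφ/Δψ = 0.5047, d_rh = R√(Δφ²+q²Δλ²) = 3831.9 km
Excess = 3831.9 − 3730.5 = 101.4 ≈ 101 km

101 km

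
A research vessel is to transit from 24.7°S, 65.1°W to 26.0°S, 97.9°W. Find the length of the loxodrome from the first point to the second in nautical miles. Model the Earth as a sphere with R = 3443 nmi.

1783 nmi

Δψ = ln[tan(π/4+φ₂/2)/tan(π/4+φ₁/2)] = -0.0251;  Δφ = -0.0227 rad,  Δλ = -0.5725 rad
q = Δφ/Δψ = 0.9037
d = R·√(Δφ² + q²Δλ²) = 3443·0.51783 = 1783 nmi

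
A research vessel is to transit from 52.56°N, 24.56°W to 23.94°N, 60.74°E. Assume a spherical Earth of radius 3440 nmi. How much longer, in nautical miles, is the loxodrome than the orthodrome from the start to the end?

177 nmi

Great circle: cos σ = sin φ₁ sin φ₂ + cos φ₁ cos φ₂ cos Δλ,  σ = 1.1942 rad → d_gc = 4108.2 nmi
Rhumb line: Δψ = -0.6516, q = Δφ/Δψ = 0.7666, d_rh = R√(Δφ²+q²Δλ²) = 4285.6 nmi
Excess = 4285.6 − 4108.2 = 177.4 ≈ 177 nmi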